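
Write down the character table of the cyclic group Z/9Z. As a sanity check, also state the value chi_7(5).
Character table of Z/9Z (irreps indexed chi_0,...,chi_8 with chi_k(m) = zeta_9^(k*m), zeta_9 = exp(2*pi*i/9)):
  irrep \ class  {0} (size 1)  {1} (size 1)    {2} (size 1)    {3} (size 1)    {4} (size 1)    {5} (size 1)    {6} (size 1)    {7} (size 1)    {8} (size 1)  
  chi_0          1             1               1               1               1               1               1               1               1             
  chi_1          1             exp(2*I*pi/9)   exp(4*I*pi/9)   exp(2*I*pi/3)   exp(8*I*pi/9)   exp(-8*I*pi/9)  exp(-2*I*pi/3)  exp(-4*I*pi/9)  exp(-2*I*pi/9)
  chi_2          1             exp(4*I*pi/9)   exp(8*I*pi/9)   exp(-2*I*pi/3)  exp(-2*I*pi/9)  exp(2*I*pi/9)   exp(2*I*pi/3)   exp(-8*I*pi/9)  exp(-4*I*pi/9)
  chi_3          1             exp(2*I*pi/3)   exp(-2*I*pi/3)  1               exp(2*I*pi/3)   exp(-2*I*pi/3)  1               exp(2*I*pi/3)   exp(-2*I*pi/3)
  chi_4          1             exp(8*I*pi/9)   exp(-2*I*pi/9)  exp(2*I*pi/3)   exp(-4*I*pi/9)  exp(4*I*pi/9)   exp(-2*I*pi/3)  exp(2*I*pi/9)   exp(-8*I*pi/9)
  chi_5          1             exp(-8*I*pi/9)  exp(2*I*pi/9)   exp(-2*I*pi/3)  exp(4*I*pi/9)   exp(-4*I*pi/9)  exp(2*I*pi/3)   exp(-2*I*pi/9)  exp(8*I*pi/9) 
  chi_6          1             exp(-2*I*pi/3)  exp(2*I*pi/3)   1               exp(-2*I*pi/3)  exp(2*I*pi/3)   1               exp(-2*I*pi/3)  exp(2*I*pi/3) 
  chi_7          1             exp(-4*I*pi/9)  exp(-8*I*pi/9)  exp(2*I*pi/3)   exp(2*I*pi/9)   exp(-2*I*pi/9)  exp(-2*I*pi/3)  exp(8*I*pi/9)   exp(4*I*pi/9) 
  chi_8          1             exp(-2*I*pi/9)  exp(-4*I*pi/9)  exp(-2*I*pi/3)  exp(-8*I*pi/9)  exp(8*I*pi/9)   exp(2*I*pi/3)   exp(4*I*pi/9)   exp(2*I*pi/9) 

Spot check: chi_7(5) = zeta_9^(7*5) = zeta_9^35 = exp(-2*I*pi/9).

Working: Z/9Z is abelian, so all 9 irreducible complex representations are 1-dimensional. They are given by chi_k(m) = zeta_9^(k*m) for k = 0,...,8. Row orthogonality: sum_m chi_k(m) conj(chi_l(m)) = 9 * [k = l].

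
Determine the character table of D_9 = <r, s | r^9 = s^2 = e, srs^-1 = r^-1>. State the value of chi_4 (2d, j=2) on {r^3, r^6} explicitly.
Conjugacy classes: {e} of size 1, {r^1, r^8} of size 2, {r^2, r^7} of size 2, {r^3, r^6} of size 2, {r^4, r^5} of size 2, {s, sr, ..., sr^8} of size 9.
Character table:
  irrep \ class              {e} (size 1)  {r^1, r^8} (size 2)  {r^2, r^7} (size 2)  {r^3, r^6} (size 2)  {r^4, r^5} (size 2)  {s, sr, ..., sr^8} (size 9)
  chi_1 (triv)               1             1                    1                    1                    1                    1                          
  chi_2 (sign: r->1, s->-1)  1             1                    1                    1                    1                    -1                         
  chi_3 (2d, j=1)            2             2*cos(2*pi/9)        2*cos(4*pi/9)        -1                   -2*cos(pi/9)         0                          
  chi_4 (2d, j=2)            2             2*cos(4*pi/9)        -2*cos(pi/9)         -1                   2*cos(2*pi/9)        0                          
  chi_5 (2d, j=3)            2             -1                   -1                   2                    -1                   0                          
  chi_6 (2d, j=4)            2             -2*cos(pi/9)         2*cos(2*pi/9)        -1                   2*cos(4*pi/9)        0                          

Spot check: chi_4 (2d, j=2) on {r^3, r^6} = -1.

Why: D_9 has order 2*9 = 18 with 6 conjugacy classes, hence 6 irreducibles. Sum of squared dims 1 + 1 + 4 + 4 + 4 + 4 = 18 = |G|. Linear characters come from the abelianisation; the 2-dimensional irreps have character r^k -> 2*cos(2*pi*j*k/9), reflections -> 0.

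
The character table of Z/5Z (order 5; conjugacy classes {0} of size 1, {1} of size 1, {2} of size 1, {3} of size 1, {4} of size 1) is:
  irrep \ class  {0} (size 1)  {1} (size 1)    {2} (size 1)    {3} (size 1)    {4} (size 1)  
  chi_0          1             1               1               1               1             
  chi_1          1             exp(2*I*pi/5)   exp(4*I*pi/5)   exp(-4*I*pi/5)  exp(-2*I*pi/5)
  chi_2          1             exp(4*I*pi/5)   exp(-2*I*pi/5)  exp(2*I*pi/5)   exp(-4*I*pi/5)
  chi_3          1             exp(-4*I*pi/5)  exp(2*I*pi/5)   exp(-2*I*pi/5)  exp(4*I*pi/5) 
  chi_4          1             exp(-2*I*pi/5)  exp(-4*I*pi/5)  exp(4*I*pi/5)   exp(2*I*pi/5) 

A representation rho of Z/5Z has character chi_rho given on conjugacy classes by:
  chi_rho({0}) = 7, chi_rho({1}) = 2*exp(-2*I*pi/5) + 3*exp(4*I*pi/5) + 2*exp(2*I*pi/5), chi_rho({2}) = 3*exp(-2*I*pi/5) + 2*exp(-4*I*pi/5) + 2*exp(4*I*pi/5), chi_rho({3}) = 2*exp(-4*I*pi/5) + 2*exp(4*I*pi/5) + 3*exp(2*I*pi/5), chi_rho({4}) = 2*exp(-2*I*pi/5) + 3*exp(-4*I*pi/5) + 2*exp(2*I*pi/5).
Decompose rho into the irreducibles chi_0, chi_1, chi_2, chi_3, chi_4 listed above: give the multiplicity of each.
Multiplicities: chi_0: 0, chi_1: 2, chi_2: 3, chi_3: 0, chi_4: 2.

Justification: Use <chi_rho, chi> = (1/|G|) sum_C |C| * chi_rho(C) * conj(chi(C)) with |G| = 5 for each irreducible chi in the table:
  <chi_rho, chi_0> = (1/5)[1*(7)*conj(1) + 1*(2*exp(-2*I*pi/5) + 3*exp(4*I*pi/5) + 2*exp(2*I*pi/5))*conj(1) + 1*(3*exp(-2*I*pi/5) + 2*exp(-4*I*pi/5) + 2*exp(4*I*pi/5))*conj(1) + 1*(2*exp(-4*I*pi/5) + 2*exp(4*I*pi/5) + 3*exp(2*I*pi/5))*conj(1) + 1*(2*exp(-2*I*pi/5) + 3*exp(-4*I*pi/5) + 2*exp(2*I*pi/5))*conj(1)]
      = (1/5)[(7) + (2*exp(-2*I*pi/5) + 3*exp(4*I*pi/5) + 2*exp(2*I*pi/5)) + (3*exp(-2*I*pi/5) + 2*exp(-4*I*pi/5) + 2*exp(4*I*pi/5)) + (2*exp(-4*I*pi/5) + 2*exp(4*I*pi/5) + 3*exp(2*I*pi/5)) + (2*exp(-2*I*pi/5) + 3*exp(-4*I*pi/5) + 2*exp(2*I*pi/5))] = 0/5 = 0
  <chi_rho, chi_1> = (1/5)[1*(7)*conj(1) + 1*(2*exp(-2*I*pi/5) + 3*exp(4*I*pi/5) + 2*exp(2*I*pi/5))*conj(exp(2*I*pi/5)) + 1*(3*exp(-2*I*pi/5) + 2*exp(-4*I*pi/5) + 2*exp(4*I*pi/5))*conj(exp(4*I*pi/5)) + 1*(2*exp(-4*I*pi/5) + 2*exp(4*I*pi/5) + 3*exp(2*I*pi/5))*conj(exp(-4*I*pi/5)) + 1*(2*exp(-2*I*pi/5) + 3*exp(-4*I*pi/5) + 2*exp(2*I*pi/5))*conj(exp(-2*I*pi/5))]
      = (1/5)[(7) + (2 + 2*exp(-4*I*pi/5) + 3*exp(2*I*pi/5)) + (2 + 3*exp(4*I*pi/5) + 2*exp(2*I*pi/5)) + (2 + 2*exp(-2*I*pi/5) + 3*exp(-4*I*pi/5)) + (2 + 3*exp(-2*I*pi/5) + 2*exp(4*I*pi/5))] = 10/5 = 2
  <chi_rho, chi_2> = (1/5)[1*(7)*conj(1) + 1*(2*exp(-2*I*pi/5) + 3*exp(4*I*pi/5) + 2*exp(2*I*pi/5))*conj(exp(4*I*pi/5)) + 1*(3*exp(-2*I*pi/5) + 2*exp(-4*I*pi/5) + 2*exp(4*I*pi/5))*conj(exp(-2*I*pi/5)) + 1*(2*exp(-4*I*pi/5) + 2*exp(4*I*pi/5) + 3*exp(2*I*pi/5))*conj(exp(2*I*pi/5)) + 1*(2*exp(-2*I*pi/5) + 3*exp(-4*I*pi/5) + 2*exp(2*I*pi/5))*conj(exp(-4*I*pi/5))]
      = (1/5)[(7) + (3 + 2*exp(-2*I*pi/5) + 2*exp(4*I*pi/5)) + (3 + 2*exp(-2*I*pi/5) + 2*exp(-4*I*pi/5)) + (3 + 2*exp(4*I*pi/5) + 2*exp(2*I*pi/5)) + (3 + 2*exp(-4*I*pi/5) + 2*exp(2*I*pi/5))] = 15/5 = 3
  <chi_rho, chi_3> = (1/5)[1*(7)*conj(1) + 1*(2*exp(-2*I*pi/5) + 3*exp(4*I*pi/5) + 2*exp(2*I*pi/5))*conj(exp(-4*I*pi/5)) + 1*(3*exp(-2*I*pi/5) + 2*exp(-4*I*pi/5) + 2*exp(4*I*pi/5))*conj(exp(2*I*pi/5)) + 1*(2*exp(-4*I*pi/5) + 2*exp(4*I*pi/5) + 3*exp(2*I*pi/5))*conj(exp(-2*I*pi/5)) + 1*(2*exp(-2*I*pi/5) + 3*exp(-4*I*pi/5) + 2*exp(2*I*pi/5))*conj(exp(4*I*pi/5))]
      = (1/5)[(7) + (3*exp(-2*I*pi/5) + 2*exp(-4*I*pi/5) + 2*exp(2*I*pi/5)) + (3*exp(-4*I*pi/5) + 2*exp(4*I*pi/5) + 2*exp(2*I*pi/5)) + (2*exp(-2*I*pi/5) + 2*exp(-4*I*pi/5) + 3*exp(4*I*pi/5)) + (2*exp(-2*I*pi/5) + 2*exp(4*I*pi/5) + 3*exp(2*I*pi/5))] = 0/5 = 0
  <chi_rho, chi_4> = (1/5)[1*(7)*conj(1) + 1*(2*exp(-2*I*pi/5) + 3*exp(4*I*pi/5) + 2*exp(2*I*pi/5))*conj(exp(-2*I*pi/5)) + 1*(3*exp(-2*I*pi/5) + 2*exp(-4*I*pi/5) + 2*exp(4*I*pi/5))*conj(exp(-4*I*pi/5)) + 1*(2*exp(-4*I*pi/5) + 2*exp(4*I*pi/5) + 3*exp(2*I*pi/5))*conj(exp(4*I*pi/5)) + 1*(2*exp(-2*I*pi/5) + 3*exp(-4*I*pi/5) + 2*exp(2*I*pi/5))*conj(exp(2*I*pi/5))]
      = (1/5)[(7) + (2 + 3*exp(-4*I*pi/5) + 2*exp(4*I*pi/5)) + (2 + 2*exp(-2*I*pi/5) + 3*exp(2*I*pi/5)) + (2 + 3*exp(-2*I*pi/5) + 2*exp(2*I*pi/5)) + (2 + 2*exp(-4*I*pi/5) + 3*exp(4*I*pi/5))] = 10/5 = 2
(Exp terms are combined using exp(i*s)*conj(exp(i*t)) = exp(i*(s-t)), and sums of them are collapsed using the identity that for every m > 1 the m distinct m-th roots of unity sum to 0, e.g. 1 + exp(2*I*pi/3) + exp(-2*I*pi/3) = 0.)
Dimension check: dim(rho) = sum (mult * dim) = 0*1 + 2*1 + 3*1 + 0*1 + 2*1 = 7 = chi_rho(e) = 7.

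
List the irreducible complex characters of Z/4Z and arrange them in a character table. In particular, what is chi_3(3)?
Character table of Z/4Z (irreps indexed chi_0,...,chi_3 with chi_k(m) = zeta_4^(k*m), zeta_4 = exp(2*pi*i/4)):
  irrep \ class  {0} (size 1)  {1} (size 1)  {2} (size 1)  {3} (size 1)
  chi_0          1             1             1             1           
  chi_1          1             I             -1            -I          
  chi_2          1             -1            1             -1          
  chi_3          1             -I            -1            I           

Spot check: chi_3(3) = zeta_4^(3*3) = zeta_4^9 = I.

Proof sketch: Z/4Z is abelian, so all 4 irreducible complex representations are 1-dimensional. They are given by chi_k(m) = zeta_4^(k*m) for k = 0,...,3. Row orthogonality: sum_m chi_k(m) conj(chi_l(m)) = 4 * [k = l].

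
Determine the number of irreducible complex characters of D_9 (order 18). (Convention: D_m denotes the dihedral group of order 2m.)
6

The number of irreducible complex representations of a finite group equals its number of conjugacy classes. D_9 has 6 conjugacy classes ((n+3)/2 for n odd), so D_9 (order 18) has exactly 6 irreducible complex representations.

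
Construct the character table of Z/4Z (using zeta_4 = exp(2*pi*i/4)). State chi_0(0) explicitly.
Character table of Z/4Z (irreps indexed chi_0,...,chi_3 with chi_k(m) = zeta_4^(k*m), zeta_4 = exp(2*pi*i/4)):
  irrep \ class  {0} (size 1)  {1} (size 1)  {2} (size 1)  {3} (size 1)
  chi_0          1             1             1             1           
  chi_1          1             I             -1            -I          
  chi_2          1             -1            1             -1          
  chi_3          1             -I            -1            I           

Spot check: chi_0(0) = zeta_4^(0*0) = zeta_4^0 = 1.

Justification: Z/4Z is abelian, so all 4 irreducible complex representations are 1-dimensional. They are given by chi_k(m) = zeta_4^(k*m) for k = 0,...,3. Row orthogonality: sum_m chi_k(m) conj(chi_l(m)) = 4 * [k = l].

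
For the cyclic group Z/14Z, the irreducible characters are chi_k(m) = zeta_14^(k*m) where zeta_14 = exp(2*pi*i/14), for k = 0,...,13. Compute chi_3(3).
chi_3(3) = zeta_14^9 = exp(-5*I*pi/7)

Solution. chi_3(3) = zeta_14^(3*3) = zeta_14^9. Since zeta_14^14 = 1, this equals zeta_14^9 = exp(2*pi*i*9/14) = exp(-5*I*pi/7).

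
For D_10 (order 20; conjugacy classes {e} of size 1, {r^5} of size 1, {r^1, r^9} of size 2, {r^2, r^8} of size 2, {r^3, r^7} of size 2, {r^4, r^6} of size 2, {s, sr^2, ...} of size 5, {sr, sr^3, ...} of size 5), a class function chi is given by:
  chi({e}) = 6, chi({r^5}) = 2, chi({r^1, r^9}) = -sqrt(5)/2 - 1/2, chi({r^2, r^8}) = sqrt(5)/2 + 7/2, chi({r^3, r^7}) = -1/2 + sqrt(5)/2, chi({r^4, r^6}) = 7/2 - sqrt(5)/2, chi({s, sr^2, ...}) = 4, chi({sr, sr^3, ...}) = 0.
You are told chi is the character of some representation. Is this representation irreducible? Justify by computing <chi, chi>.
Not irreducible (reducible): <chi, chi> = 9 > 1.

Working: <chi, chi> = (1/|G|) sum_C |C| * |chi(C)|^2 = (1/20)[1*|6|^2 + 1*|2|^2 + 2*|-sqrt(5)/2 - 1/2|^2 + 2*|sqrt(5)/2 + 7/2|^2 + 2*|-1/2 + sqrt(5)/2|^2 + 2*|7/2 - sqrt(5)/2|^2 + 5*|4|^2 + 5*|0|^2]
  = (1/20)[(36) + (4) + (sqrt(5) + 3) + (7*sqrt(5) + 27) + (3 - sqrt(5)) + (27 - 7*sqrt(5)) + (80) + (0)] = 180/20 = 9.
A character is irreducible iff <chi, chi> = 1, so this representation is reducible.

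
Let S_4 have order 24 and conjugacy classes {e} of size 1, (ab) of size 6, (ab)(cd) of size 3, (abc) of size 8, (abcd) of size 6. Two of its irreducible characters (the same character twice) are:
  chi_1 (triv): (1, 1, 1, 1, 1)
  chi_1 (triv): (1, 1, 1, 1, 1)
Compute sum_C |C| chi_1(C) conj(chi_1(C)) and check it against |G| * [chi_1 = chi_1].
Sum = 24 = |G| = 24; so <chi_1, chi_1> = 1 (norm-1 confirms irreducibility).

Derivation: Compute term by term over conjugacy classes (|C| * chi_1(C) * conj(chi_1(C))):
  1*(1)*conj(1) + 6*(1)*conj(1) + 3*(1)*conj(1) + 8*(1)*conj(1) + 6*(1)*conj(1)
  = (1) + (6) + (3) + (8) + (6)
  = 24.
Dividing by |G| = 24 gives 24/24 = 1, matching the row-orthogonality relation <chi_1, chi_1> = [chi_1 = chi_1].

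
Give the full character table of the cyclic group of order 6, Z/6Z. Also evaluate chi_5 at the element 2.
Character table of Z/6Z (irreps indexed chi_0,...,chi_5 with chi_k(m) = zeta_6^(k*m), zeta_6 = exp(2*pi*i/6)):
  irrep \ class  {0} (size 1)  {1} (size 1)    {2} (size 1)    {3} (size 1)  {4} (size 1)    {5} (size 1)  
  chi_0          1             1               1               1             1               1             
  chi_1          1             exp(I*pi/3)     exp(2*I*pi/3)   -1            exp(-2*I*pi/3)  exp(-I*pi/3)  
  chi_2          1             exp(2*I*pi/3)   exp(-2*I*pi/3)  1             exp(2*I*pi/3)   exp(-2*I*pi/3)
  chi_3          1             -1              1               -1            1               -1            
  chi_4          1             exp(-2*I*pi/3)  exp(2*I*pi/3)   1             exp(-2*I*pi/3)  exp(2*I*pi/3) 
  chi_5          1             exp(-I*pi/3)    exp(-2*I*pi/3)  -1            exp(2*I*pi/3)   exp(I*pi/3)   

Spot check: chi_5(2) = zeta_6^(5*2) = zeta_6^10 = exp(-2*I*pi/3).

Why: Z/6Z is abelian, so all 6 irreducible complex representations are 1-dimensional. They are given by chi_k(m) = zeta_6^(k*m) for k = 0,...,5. Row orthogonality: sum_m chi_k(m) conj(chi_l(m)) = 6 * [k = l].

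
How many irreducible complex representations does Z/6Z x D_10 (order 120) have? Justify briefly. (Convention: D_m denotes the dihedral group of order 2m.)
48

Why: The number of irreducible complex representations of a finite group equals its number of conjugacy classes. For a direct product, #classes(G x H) = #classes(G) * #classes(H). Z/6Z has 6 classes (abelian), D_10 has 8 classes, so 6 * 8 = 48, so Z/6Z x D_10 (order 120) has exactly 48 irreducible complex representations.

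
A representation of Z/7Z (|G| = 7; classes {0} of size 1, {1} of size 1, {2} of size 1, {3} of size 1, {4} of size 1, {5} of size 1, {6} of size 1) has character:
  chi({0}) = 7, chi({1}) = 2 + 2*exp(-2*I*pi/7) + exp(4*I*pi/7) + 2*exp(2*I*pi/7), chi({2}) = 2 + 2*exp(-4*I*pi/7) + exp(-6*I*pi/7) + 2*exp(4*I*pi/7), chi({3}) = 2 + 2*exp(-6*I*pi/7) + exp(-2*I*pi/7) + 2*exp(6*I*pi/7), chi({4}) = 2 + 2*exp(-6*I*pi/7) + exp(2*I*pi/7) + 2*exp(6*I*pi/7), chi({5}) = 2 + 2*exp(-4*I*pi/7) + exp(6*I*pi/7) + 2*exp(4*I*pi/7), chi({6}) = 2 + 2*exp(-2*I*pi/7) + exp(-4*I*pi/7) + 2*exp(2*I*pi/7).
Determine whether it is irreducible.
Not irreducible (reducible): <chi, chi> = 13 > 1.

Working: <chi, chi> = (1/|G|) sum_C |C| * |chi(C)|^2 = (1/7)[1*|7|^2 + 1*|2 + 2*exp(-2*I*pi/7) + exp(4*I*pi/7) + 2*exp(2*I*pi/7)|^2 + 1*|2 + 2*exp(-4*I*pi/7) + exp(-6*I*pi/7) + 2*exp(4*I*pi/7)|^2 + 1*|2 + 2*exp(-6*I*pi/7) + exp(-2*I*pi/7) + 2*exp(6*I*pi/7)|^2 + 1*|2 + 2*exp(-6*I*pi/7) + exp(2*I*pi/7) + 2*exp(6*I*pi/7)|^2 + 1*|2 + 2*exp(-4*I*pi/7) + exp(6*I*pi/7) + 2*exp(4*I*pi/7)|^2 + 1*|2 + 2*exp(-2*I*pi/7) + exp(-4*I*pi/7) + 2*exp(2*I*pi/7)|^2]
  = (1/7)[(49) + (13 + 10*exp(-2*I*pi/7) + 6*exp(-4*I*pi/7) + 2*exp(-6*I*pi/7) + 2*exp(6*I*pi/7) + 6*exp(4*I*pi/7) + 10*exp(2*I*pi/7)) + (13 + 10*exp(-4*I*pi/7) + 6*exp(-6*I*pi/7) + 2*exp(-2*I*pi/7) + 2*exp(2*I*pi/7) + 6*exp(6*I*pi/7) + 10*exp(4*I*pi/7)) + (13 + 6*exp(-2*I*pi/7) + 10*exp(-6*I*pi/7) + 2*exp(-4*I*pi/7) + 2*exp(4*I*pi/7) + 10*exp(6*I*pi/7) + 6*exp(2*I*pi/7)) + (13 + 6*exp(-2*I*pi/7) + 10*exp(-6*I*pi/7) + 2*exp(-4*I*pi/7) + 2*exp(4*I*pi/7) + 10*exp(6*I*pi/7) + 6*exp(2*I*pi/7)) + (13 + 10*exp(-4*I*pi/7) + 6*exp(-6*I*pi/7) + 2*exp(-2*I*pi/7) + 2*exp(2*I*pi/7) + 6*exp(6*I*pi/7) + 10*exp(4*I*pi/7)) + (13 + 10*exp(-2*I*pi/7) + 6*exp(-4*I*pi/7) + 2*exp(-6*I*pi/7) + 2*exp(6*I*pi/7) + 6*exp(4*I*pi/7) + 10*exp(2*I*pi/7))] = 91/7 = 13.
(Exp terms are combined using exp(i*s)*conj(exp(i*t)) = exp(i*(s-t)), and sums of them are collapsed using the identity that for every m > 1 the m distinct m-th roots of unity sum to 0, e.g. 1 + exp(2*I*pi/3) + exp(-2*I*pi/3) = 0.)
A character is irreducible iff <chi, chi> = 1, so this representation is reducible.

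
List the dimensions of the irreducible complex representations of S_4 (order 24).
Dimensions: 1, 1, 2, 3, 3

Solution. There are 5 irreducibles (= number of conjugacy classes). Their dimensions d_i satisfy sum d_i^2 = |G| = 24: 1 + 1 + 4 + 9 + 9 = 24.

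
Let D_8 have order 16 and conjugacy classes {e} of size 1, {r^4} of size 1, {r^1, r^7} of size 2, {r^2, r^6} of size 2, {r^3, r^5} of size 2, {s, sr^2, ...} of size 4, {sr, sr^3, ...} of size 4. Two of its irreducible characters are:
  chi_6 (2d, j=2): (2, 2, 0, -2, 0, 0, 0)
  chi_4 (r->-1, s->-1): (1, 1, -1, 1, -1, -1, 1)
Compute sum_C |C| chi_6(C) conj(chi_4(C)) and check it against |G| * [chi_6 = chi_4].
Sum = 0; so <chi_6, chi_4> = 0 (distinct irreducibles are orthogonal).

Compute term by term over conjugacy classes (|C| * chi_6(C) * conj(chi_4(C))):
  1*(2)*conj(1) + 1*(2)*conj(1) + 2*(0)*conj(-1) + 2*(-2)*conj(1) + 2*(0)*conj(-1) + 4*(0)*conj(-1) + 4*(0)*conj(1)
  = (2) + (2) + (0) + (-4) + (0) + (0) + (0)
  = 0.
Dividing by |G| = 16 gives 0/16 = 0, matching the row-orthogonality relation <chi_6, chi_4> = [chi_6 = chi_4].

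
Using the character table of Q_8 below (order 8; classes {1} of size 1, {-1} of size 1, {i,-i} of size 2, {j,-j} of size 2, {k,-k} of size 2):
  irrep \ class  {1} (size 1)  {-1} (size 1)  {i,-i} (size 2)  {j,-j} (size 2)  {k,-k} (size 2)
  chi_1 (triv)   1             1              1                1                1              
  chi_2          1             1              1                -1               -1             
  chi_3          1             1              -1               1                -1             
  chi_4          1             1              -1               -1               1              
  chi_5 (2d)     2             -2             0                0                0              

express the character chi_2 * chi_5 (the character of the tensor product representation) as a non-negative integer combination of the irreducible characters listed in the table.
chi_2 tensor chi_5 = chi_5 (all other irreducibles have multiplicity 0).

Working: The character of a tensor product is the pointwise product (chi_2 * chi_5)(C) = chi_2(C) * chi_5(C):
  {1}: (1)*(2), {-1}: (1)*(-2), {i,-i}: (1)*(0), {j,-j}: (-1)*(0), {k,-k}: (-1)*(0)
so (chi_2 * chi_5) takes values
  {1} -> 2, {-1} -> -2, {i,-i} -> 0, {j,-j} -> 0, {k,-k} -> 0.
Now take the inner product of this character with each irreducible chi from the table, <chi_2*chi_5, chi> = (1/8) sum_C |C| (chi_2*chi_5)(C) conj(chi(C)):
  <chi_2*chi_5, chi_1> = (1/8)[1*(2)*conj(1) + 1*(-2)*conj(1) + 2*(0)*conj(1) + 2*(0)*conj(1) + 2*(0)*conj(1)]
      = (1/8)[(2) + (-2) + (0) + (0) + (0)] = 0/8 = 0
  <chi_2*chi_5, chi_2> = (1/8)[1*(2)*conj(1) + 1*(-2)*conj(1) + 2*(0)*conj(1) + 2*(0)*conj(-1) + 2*(0)*conj(-1)]
      = (1/8)[(2) + (-2) + (0) + (0) + (0)] = 0/8 = 0
  <chi_2*chi_5, chi_3> = (1/8)[1*(2)*conj(1) + 1*(-2)*conj(1) + 2*(0)*conj(-1) + 2*(0)*conj(1) + 2*(0)*conj(-1)]
      = (1/8)[(2) + (-2) + (0) + (0) + (0)] = 0/8 = 0
  <chi_2*chi_5, chi_4> = (1/8)[1*(2)*conj(1) + 1*(-2)*conj(1) + 2*(0)*conj(-1) + 2*(0)*conj(-1) + 2*(0)*conj(1)]
      = (1/8)[(2) + (-2) + (0) + (0) + (0)] = 0/8 = 0
  <chi_2*chi_5, chi_5> = (1/8)[1*(2)*conj(2) + 1*(-2)*conj(-2) + 2*(0)*conj(0) + 2*(0)*conj(0) + 2*(0)*conj(0)]
      = (1/8)[(4) + (4) + (0) + (0) + (0)] = 8/8 = 1
Hence the multiplicities are chi_5: 1. Dimension check: dim(chi_2)*dim(chi_5) = 1*2 = 2 and sum (mult * dim) = 1*2 = 2.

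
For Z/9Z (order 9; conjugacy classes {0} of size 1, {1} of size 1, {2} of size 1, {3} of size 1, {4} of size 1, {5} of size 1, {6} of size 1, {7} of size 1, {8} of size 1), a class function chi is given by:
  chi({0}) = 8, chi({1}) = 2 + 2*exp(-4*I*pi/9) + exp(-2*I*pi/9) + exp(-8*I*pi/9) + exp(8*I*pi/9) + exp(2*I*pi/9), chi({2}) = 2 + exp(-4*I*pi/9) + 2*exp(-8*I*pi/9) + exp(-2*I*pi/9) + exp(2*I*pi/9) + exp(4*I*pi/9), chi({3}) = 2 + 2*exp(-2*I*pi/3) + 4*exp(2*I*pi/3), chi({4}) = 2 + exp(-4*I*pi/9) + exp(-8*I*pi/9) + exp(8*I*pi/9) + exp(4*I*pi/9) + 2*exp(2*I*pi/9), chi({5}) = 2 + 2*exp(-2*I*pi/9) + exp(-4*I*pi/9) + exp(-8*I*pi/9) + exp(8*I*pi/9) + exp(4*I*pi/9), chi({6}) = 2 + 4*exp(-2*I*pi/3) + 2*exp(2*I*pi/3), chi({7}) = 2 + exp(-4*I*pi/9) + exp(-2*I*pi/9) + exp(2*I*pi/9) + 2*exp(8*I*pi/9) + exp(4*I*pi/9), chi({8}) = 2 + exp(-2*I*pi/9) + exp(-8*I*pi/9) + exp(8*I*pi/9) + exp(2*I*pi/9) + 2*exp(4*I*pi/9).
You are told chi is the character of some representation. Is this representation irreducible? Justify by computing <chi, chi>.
Not irreducible (reducible): <chi, chi> = 12 > 1.

<chi, chi> = (1/|G|) sum_C |C| * |chi(C)|^2 = (1/9)[1*|8|^2 + 1*|2 + 2*exp(-4*I*pi/9) + exp(-2*I*pi/9) + exp(-8*I*pi/9) + exp(8*I*pi/9) + exp(2*I*pi/9)|^2 + 1*|2 + exp(-4*I*pi/9) + 2*exp(-8*I*pi/9) + exp(-2*I*pi/9) + exp(2*I*pi/9) + exp(4*I*pi/9)|^2 + 1*|2 + 2*exp(-2*I*pi/3) + 4*exp(2*I*pi/3)|^2 + 1*|2 + exp(-4*I*pi/9) + exp(-8*I*pi/9) + exp(8*I*pi/9) + exp(4*I*pi/9) + 2*exp(2*I*pi/9)|^2 + 1*|2 + 2*exp(-2*I*pi/9) + exp(-4*I*pi/9) + exp(-8*I*pi/9) + exp(8*I*pi/9) + exp(4*I*pi/9)|^2 + 1*|2 + 4*exp(-2*I*pi/3) + 2*exp(2*I*pi/3)|^2 + 1*|2 + exp(-4*I*pi/9) + exp(-2*I*pi/9) + exp(2*I*pi/9) + 2*exp(8*I*pi/9) + exp(4*I*pi/9)|^2 + 1*|2 + exp(-2*I*pi/9) + exp(-8*I*pi/9) + exp(8*I*pi/9) + exp(2*I*pi/9) + 2*exp(4*I*pi/9)|^2]
  = (1/9)[(64) + (12 + 7*exp(-4*I*pi/9) + 6*exp(-2*I*pi/3) + 7*exp(-2*I*pi/9) + 6*exp(-8*I*pi/9) + 6*exp(8*I*pi/9) + 7*exp(2*I*pi/9) + 6*exp(2*I*pi/3) + 7*exp(4*I*pi/9)) + (12 + 7*exp(-4*I*pi/9) + 6*exp(-2*I*pi/3) + 6*exp(-2*I*pi/9) + 7*exp(-8*I*pi/9) + 7*exp(8*I*pi/9) + 6*exp(2*I*pi/9) + 6*exp(2*I*pi/3) + 7*exp(4*I*pi/9)) + (4) + (12 + 6*exp(-4*I*pi/9) + 6*exp(-2*I*pi/3) + 7*exp(-2*I*pi/9) + 7*exp(-8*I*pi/9) + 7*exp(8*I*pi/9) + 7*exp(2*I*pi/9) + 6*exp(2*I*pi/3) + 6*exp(4*I*pi/9)) + (12 + 6*exp(-4*I*pi/9) + 6*exp(-2*I*pi/3) + 7*exp(-2*I*pi/9) + 7*exp(-8*I*pi/9) + 7*exp(8*I*pi/9) + 7*exp(2*I*pi/9) + 6*exp(2*I*pi/3) + 6*exp(4*I*pi/9)) + (4) + (12 + 7*exp(-4*I*pi/9) + 6*exp(-2*I*pi/3) + 6*exp(-2*I*pi/9) + 7*exp(-8*I*pi/9) + 7*exp(8*I*pi/9) + 6*exp(2*I*pi/9) + 6*exp(2*I*pi/3) + 7*exp(4*I*pi/9)) + (12 + 7*exp(-4*I*pi/9) + 6*exp(-2*I*pi/3) + 7*exp(-2*I*pi/9) + 6*exp(-8*I*pi/9) + 6*exp(8*I*pi/9) + 7*exp(2*I*pi/9) + 6*exp(2*I*pi/3) + 7*exp(4*I*pi/9))] = 108/9 = 12.
(Exp terms are combined using exp(i*s)*conj(exp(i*t)) = exp(i*(s-t)), and sums of them are collapsed using the identity that for every m > 1 the m distinct m-th roots of unity sum to 0, e.g. 1 + exp(2*I*pi/3) + exp(-2*I*pi/3) = 0.)
A character is irreducible iff <chi, chi> = 1, so this representation is reducible.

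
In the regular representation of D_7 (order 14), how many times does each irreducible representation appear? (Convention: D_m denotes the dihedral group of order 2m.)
Each irreducible V_i of dimension d_i appears with multiplicity d_i, i.e. rho_reg = (direct sum over all irreducibles V_i) d_i V_i. The irreducible dimensions for D_7 are 1, 1, 2, 2, 2: 2 irreducibles of dimension 1, each with multiplicity 1; 3 irreducibles of dimension 2, each with multiplicity 2. Total dimension 2*1*1 + 3*2*2 = 14 = |G|.

Reasoning: General theorem: in the regular representation of a finite group G, each irreducible appears with multiplicity equal to its dimension. Check: dim(rho_reg) = sum d_i^2 = 1 + 1 + 4 + 4 + 4 = 14 = |G|.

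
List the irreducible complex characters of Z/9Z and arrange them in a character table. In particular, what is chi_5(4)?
Character table of Z/9Z (irreps indexed chi_0,...,chi_8 with chi_k(m) = zeta_9^(k*m), zeta_9 = exp(2*pi*i/9)):
  irrep \ class  {0} (size 1)  {1} (size 1)    {2} (size 1)    {3} (size 1)    {4} (size 1)    {5} (size 1)    {6} (size 1)    {7} (size 1)    {8} (size 1)  
  chi_0          1             1               1               1               1               1               1               1               1             
  chi_1          1             exp(2*I*pi/9)   exp(4*I*pi/9)   exp(2*I*pi/3)   exp(8*I*pi/9)   exp(-8*I*pi/9)  exp(-2*I*pi/3)  exp(-4*I*pi/9)  exp(-2*I*pi/9)
  chi_2          1             exp(4*I*pi/9)   exp(8*I*pi/9)   exp(-2*I*pi/3)  exp(-2*I*pi/9)  exp(2*I*pi/9)   exp(2*I*pi/3)   exp(-8*I*pi/9)  exp(-4*I*pi/9)
  chi_3          1             exp(2*I*pi/3)   exp(-2*I*pi/3)  1               exp(2*I*pi/3)   exp(-2*I*pi/3)  1               exp(2*I*pi/3)   exp(-2*I*pi/3)
  chi_4          1             exp(8*I*pi/9)   exp(-2*I*pi/9)  exp(2*I*pi/3)   exp(-4*I*pi/9)  exp(4*I*pi/9)   exp(-2*I*pi/3)  exp(2*I*pi/9)   exp(-8*I*pi/9)
  chi_5          1             exp(-8*I*pi/9)  exp(2*I*pi/9)   exp(-2*I*pi/3)  exp(4*I*pi/9)   exp(-4*I*pi/9)  exp(2*I*pi/3)   exp(-2*I*pi/9)  exp(8*I*pi/9) 
  chi_6          1             exp(-2*I*pi/3)  exp(2*I*pi/3)   1               exp(-2*I*pi/3)  exp(2*I*pi/3)   1               exp(-2*I*pi/3)  exp(2*I*pi/3) 
  chi_7          1             exp(-4*I*pi/9)  exp(-8*I*pi/9)  exp(2*I*pi/3)   exp(2*I*pi/9)   exp(-2*I*pi/9)  exp(-2*I*pi/3)  exp(8*I*pi/9)   exp(4*I*pi/9) 
  chi_8          1             exp(-2*I*pi/9)  exp(-4*I*pi/9)  exp(-2*I*pi/3)  exp(-8*I*pi/9)  exp(8*I*pi/9)   exp(2*I*pi/3)   exp(4*I*pi/9)   exp(2*I*pi/9) 

Spot check: chi_5(4) = zeta_9^(5*4) = zeta_9^20 = exp(4*I*pi/9).

Solution. Z/9Z is abelian, so all 9 irreducible complex representations are 1-dimensional. They are given by chi_k(m) = zeta_9^(k*m) for k = 0,...,8. Row orthogonality: sum_m chi_k(m) conj(chi_l(m)) = 9 * [k = l].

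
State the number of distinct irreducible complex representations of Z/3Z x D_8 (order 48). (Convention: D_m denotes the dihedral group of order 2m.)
21

Argument: The number of irreducible complex representations of a finite group equals its number of conjugacy classes. For a direct product, #classes(G x H) = #classes(G) * #classes(H). Z/3Z has 3 classes (abelian), D_8 has 7 classes, so 3 * 7 = 21, so Z/3Z x D_8 (order 48) has exactly 21 irreducible complex representations.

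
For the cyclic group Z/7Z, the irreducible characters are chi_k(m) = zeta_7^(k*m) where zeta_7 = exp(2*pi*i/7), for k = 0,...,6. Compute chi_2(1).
chi_2(1) = zeta_7^2 = exp(4*I*pi/7)

Why: chi_2(1) = zeta_7^(2*1) = zeta_7^2. Since zeta_7^7 = 1, this equals zeta_7^2 = exp(2*pi*i*2/7) = exp(4*I*pi/7).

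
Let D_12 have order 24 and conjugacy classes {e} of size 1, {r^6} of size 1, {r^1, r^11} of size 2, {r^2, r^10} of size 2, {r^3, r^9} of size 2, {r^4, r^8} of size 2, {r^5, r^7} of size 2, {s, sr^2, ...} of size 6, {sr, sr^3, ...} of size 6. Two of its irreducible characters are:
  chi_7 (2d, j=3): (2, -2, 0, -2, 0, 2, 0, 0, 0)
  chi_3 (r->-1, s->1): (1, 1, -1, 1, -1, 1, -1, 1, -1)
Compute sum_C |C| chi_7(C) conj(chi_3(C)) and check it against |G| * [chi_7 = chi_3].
Sum = 0; so <chi_7, chi_3> = 0 (distinct irreducibles are orthogonal).

Reasoning: Compute term by term over conjugacy classes (|C| * chi_7(C) * conj(chi_3(C))):
  1*(2)*conj(1) + 1*(-2)*conj(1) + 2*(0)*conj(-1) + 2*(-2)*conj(1) + 2*(0)*conj(-1) + 2*(2)*conj(1) + 2*(0)*conj(-1) + 6*(0)*conj(1) + 6*(0)*conj(-1)
  = (2) + (-2) + (0) + (-4) + (0) + (4) + (0) + (0) + (0)
  = 0.
Dividing by |G| = 24 gives 0/24 = 0, matching the row-orthogonality relation <chi_7, chi_3> = [chi_7 = chi_3].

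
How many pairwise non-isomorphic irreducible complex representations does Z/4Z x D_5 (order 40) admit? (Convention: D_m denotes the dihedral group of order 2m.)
16

Solution. The number of irreducible complex representations of a finite group equals its number of conjugacy classes. For a direct product, #classes(G x H) = #classes(G) * #classes(H). Z/4Z has 4 classes (abelian), D_5 has 4 classes, so 4 * 4 = 16, so Z/4Z x D_5 (order 40) has exactly 16 irreducible complex representations.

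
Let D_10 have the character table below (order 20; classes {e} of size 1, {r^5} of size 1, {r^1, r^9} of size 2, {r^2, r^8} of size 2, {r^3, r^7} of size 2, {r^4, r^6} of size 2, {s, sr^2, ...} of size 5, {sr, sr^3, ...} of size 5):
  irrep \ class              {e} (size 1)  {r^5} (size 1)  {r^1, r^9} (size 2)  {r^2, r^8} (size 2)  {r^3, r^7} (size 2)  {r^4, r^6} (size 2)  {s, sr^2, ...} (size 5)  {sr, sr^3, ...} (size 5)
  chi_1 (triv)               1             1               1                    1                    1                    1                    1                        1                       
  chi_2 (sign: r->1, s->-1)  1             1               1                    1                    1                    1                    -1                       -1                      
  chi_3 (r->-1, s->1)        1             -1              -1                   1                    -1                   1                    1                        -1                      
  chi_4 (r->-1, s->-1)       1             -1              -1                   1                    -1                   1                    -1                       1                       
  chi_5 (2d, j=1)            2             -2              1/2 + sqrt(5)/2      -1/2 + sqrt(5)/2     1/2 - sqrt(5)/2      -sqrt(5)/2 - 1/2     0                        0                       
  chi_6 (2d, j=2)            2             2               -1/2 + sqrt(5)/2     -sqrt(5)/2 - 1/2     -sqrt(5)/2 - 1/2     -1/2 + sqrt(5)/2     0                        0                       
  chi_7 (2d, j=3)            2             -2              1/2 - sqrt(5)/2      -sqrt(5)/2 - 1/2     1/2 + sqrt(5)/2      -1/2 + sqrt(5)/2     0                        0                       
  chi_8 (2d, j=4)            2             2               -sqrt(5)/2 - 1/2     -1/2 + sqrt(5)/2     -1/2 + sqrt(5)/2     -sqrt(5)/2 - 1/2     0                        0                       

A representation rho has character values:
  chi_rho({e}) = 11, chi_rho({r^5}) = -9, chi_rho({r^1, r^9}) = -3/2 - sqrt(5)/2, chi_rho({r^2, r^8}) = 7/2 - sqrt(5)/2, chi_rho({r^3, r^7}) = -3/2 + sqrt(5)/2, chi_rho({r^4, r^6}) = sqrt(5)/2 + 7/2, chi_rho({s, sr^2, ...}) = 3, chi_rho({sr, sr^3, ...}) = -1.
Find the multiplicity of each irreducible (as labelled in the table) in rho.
Multiplicities: chi_1: 1, chi_2: 0, chi_3: 3, chi_4: 1, chi_5: 1, chi_6: 0, chi_7: 2, chi_8: 0.

Argument: Use <chi_rho, chi> = (1/|G|) sum_C |C| * chi_rho(C) * conj(chi(C)) with |G| = 20 for each irreducible chi in the table:
  <chi_rho, chi_1> = (1/20)[1*(11)*conj(1) + 1*(-9)*conj(1) + 2*(-3/2 - sqrt(5)/2)*conj(1) + 2*(7/2 - sqrt(5)/2)*conj(1) + 2*(-3/2 + sqrt(5)/2)*conj(1) + 2*(sqrt(5)/2 + 7/2)*conj(1) + 5*(3)*conj(1) + 5*(-1)*conj(1)]
      = (1/20)[(11) + (-9) + (-3 - sqrt(5)) + (7 - sqrt(5)) + (-3 + sqrt(5)) + (sqrt(5) + 7) + (15) + (-5)] = 20/20 = 1
  <chi_rho, chi_2> = (1/20)[1*(11)*conj(1) + 1*(-9)*conj(1) + 2*(-3/2 - sqrt(5)/2)*conj(1) + 2*(7/2 - sqrt(5)/2)*conj(1) + 2*(-3/2 + sqrt(5)/2)*conj(1) + 2*(sqrt(5)/2 + 7/2)*conj(1) + 5*(3)*conj(-1) + 5*(-1)*conj(-1)]
      = (1/20)[(11) + (-9) + (-3 - sqrt(5)) + (7 - sqrt(5)) + (-3 + sqrt(5)) + (sqrt(5) + 7) + (-15) + (5)] = 0/20 = 0
  <chi_rho, chi_3> = (1/20)[1*(11)*conj(1) + 1*(-9)*conj(-1) + 2*(-3/2 - sqrt(5)/2)*conj(-1) + 2*(7/2 - sqrt(5)/2)*conj(1) + 2*(-3/2 + sqrt(5)/2)*conj(-1) + 2*(sqrt(5)/2 + 7/2)*conj(1) + 5*(3)*conj(1) + 5*(-1)*conj(-1)]
      = (1/20)[(11) + (9) + (sqrt(5) + 3) + (7 - sqrt(5)) + (3 - sqrt(5)) + (sqrt(5) + 7) + (15) + (5)] = 60/20 = 3
  <chi_rho, chi_4> = (1/20)[1*(11)*conj(1) + 1*(-9)*conj(-1) + 2*(-3/2 - sqrt(5)/2)*conj(-1) + 2*(7/2 - sqrt(5)/2)*conj(1) + 2*(-3/2 + sqrt(5)/2)*conj(-1) + 2*(sqrt(5)/2 + 7/2)*conj(1) + 5*(3)*conj(-1) + 5*(-1)*conj(1)]
      = (1/20)[(11) + (9) + (sqrt(5) + 3) + (7 - sqrt(5)) + (3 - sqrt(5)) + (sqrt(5) + 7) + (-15) + (-5)] = 20/20 = 1
  <chi_rho, chi_5> = (1/20)[1*(11)*conj(2) + 1*(-9)*conj(-2) + 2*(-3/2 - sqrt(5)/2)*conj(1/2 + sqrt(5)/2) + 2*(7/2 - sqrt(5)/2)*conj(-1/2 + sqrt(5)/2) + 2*(-3/2 + sqrt(5)/2)*conj(1/2 - sqrt(5)/2) + 2*(sqrt(5)/2 + 7/2)*conj(-sqrt(5)/2 - 1/2) + 5*(3)*conj(0) + 5*(-1)*conj(0)]
      = (1/20)[(22) + (18) + (-2*sqrt(5) - 4) + (-6 + 4*sqrt(5)) + (-4 + 2*sqrt(5)) + (-4*sqrt(5) - 6) + (0) + (0)] = 20/20 = 1
  <chi_rho, chi_6> = (1/20)[1*(11)*conj(2) + 1*(-9)*conj(2) + 2*(-3/2 - sqrt(5)/2)*conj(-1/2 + sqrt(5)/2) + 2*(7/2 - sqrt(5)/2)*conj(-sqrt(5)/2 - 1/2) + 2*(-3/2 + sqrt(5)/2)*conj(-sqrt(5)/2 - 1/2) + 2*(sqrt(5)/2 + 7/2)*conj(-1/2 + sqrt(5)/2) + 5*(3)*conj(0) + 5*(-1)*conj(0)]
      = (1/20)[(22) + (-18) + (-sqrt(5) - 1) + (-3*sqrt(5) - 1) + (-1 + sqrt(5)) + (-1 + 3*sqrt(5)) + (0) + (0)] = 0/20 = 0
  <chi_rho, chi_7> = (1/20)[1*(11)*conj(2) + 1*(-9)*conj(-2) + 2*(-3/2 - sqrt(5)/2)*conj(1/2 - sqrt(5)/2) + 2*(7/2 - sqrt(5)/2)*conj(-sqrt(5)/2 - 1/2) + 2*(-3/2 + sqrt(5)/2)*conj(1/2 + sqrt(5)/2) + 2*(sqrt(5)/2 + 7/2)*conj(-1/2 + sqrt(5)/2) + 5*(3)*conj(0) + 5*(-1)*conj(0)]
      = (1/20)[(22) + (18) + (1 + sqrt(5)) + (-3*sqrt(5) - 1) + (1 - sqrt(5)) + (-1 + 3*sqrt(5)) + (0) + (0)] = 40/20 = 2
  <chi_rho, chi_8> = (1/20)[1*(11)*conj(2) + 1*(-9)*conj(2) + 2*(-3/2 - sqrt(5)/2)*conj(-sqrt(5)/2 - 1/2) + 2*(7/2 - sqrt(5)/2)*conj(-1/2 + sqrt(5)/2) + 2*(-3/2 + sqrt(5)/2)*conj(-1/2 + sqrt(5)/2) + 2*(sqrt(5)/2 + 7/2)*conj(-sqrt(5)/2 - 1/2) + 5*(3)*conj(0) + 5*(-1)*conj(0)]
      = (1/20)[(22) + (-18) + (4 + 2*sqrt(5)) + (-6 + 4*sqrt(5)) + (4 - 2*sqrt(5)) + (-4*sqrt(5) - 6) + (0) + (0)] = 0/20 = 0
Dimension check: dim(rho) = sum (mult * dim) = 1*1 + 0*1 + 3*1 + 1*1 + 1*2 + 0*2 + 2*2 + 0*2 = 11 = chi_rho(e) = 11.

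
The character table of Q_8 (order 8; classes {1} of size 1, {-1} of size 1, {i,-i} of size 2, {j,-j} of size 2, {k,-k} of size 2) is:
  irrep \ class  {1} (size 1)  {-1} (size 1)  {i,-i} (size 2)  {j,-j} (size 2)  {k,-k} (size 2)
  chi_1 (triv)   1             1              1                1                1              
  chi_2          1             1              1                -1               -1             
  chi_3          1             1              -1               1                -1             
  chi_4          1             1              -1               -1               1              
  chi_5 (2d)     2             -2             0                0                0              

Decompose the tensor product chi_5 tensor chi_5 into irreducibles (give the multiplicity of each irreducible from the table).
chi_5 tensor chi_5 = chi_1 + chi_2 + chi_3 + chi_4 (all other irreducibles have multiplicity 0).

The character of a tensor product is the pointwise product (chi_5 * chi_5)(C) = chi_5(C) * chi_5(C):
  {1}: (2)*(2), {-1}: (-2)*(-2), {i,-i}: (0)*(0), {j,-j}: (0)*(0), {k,-k}: (0)*(0)
so (chi_5 * chi_5) takes values
  {1} -> 4, {-1} -> 4, {i,-i} -> 0, {j,-j} -> 0, {k,-k} -> 0.
Now take the inner product of this character with each irreducible chi from the table, <chi_5*chi_5, chi> = (1/8) sum_C |C| (chi_5*chi_5)(C) conj(chi(C)):
  <chi_5*chi_5, chi_1> = (1/8)[1*(4)*conj(1) + 1*(4)*conj(1) + 2*(0)*conj(1) + 2*(0)*conj(1) + 2*(0)*conj(1)]
      = (1/8)[(4) + (4) + (0) + (0) + (0)] = 8/8 = 1
  <chi_5*chi_5, chi_2> = (1/8)[1*(4)*conj(1) + 1*(4)*conj(1) + 2*(0)*conj(1) + 2*(0)*conj(-1) + 2*(0)*conj(-1)]
      = (1/8)[(4) + (4) + (0) + (0) + (0)] = 8/8 = 1
  <chi_5*chi_5, chi_3> = (1/8)[1*(4)*conj(1) + 1*(4)*conj(1) + 2*(0)*conj(-1) + 2*(0)*conj(1) + 2*(0)*conj(-1)]
      = (1/8)[(4) + (4) + (0) + (0) + (0)] = 8/8 = 1
  <chi_5*chi_5, chi_4> = (1/8)[1*(4)*conj(1) + 1*(4)*conj(1) + 2*(0)*conj(-1) + 2*(0)*conj(-1) + 2*(0)*conj(1)]
      = (1/8)[(4) + (4) + (0) + (0) + (0)] = 8/8 = 1
  <chi_5*chi_5, chi_5> = (1/8)[1*(4)*conj(2) + 1*(4)*conj(-2) + 2*(0)*conj(0) + 2*(0)*conj(0) + 2*(0)*conj(0)]
      = (1/8)[(8) + (-8) + (0) + (0) + (0)] = 0/8 = 0
Hence the multiplicities are chi_1: 1, chi_2: 1, chi_3: 1, chi_4: 1. Dimension check: dim(chi_5)*dim(chi_5) = 2*2 = 4 and sum (mult * dim) = 1*1 + 1*1 + 1*1 + 1*1 = 4.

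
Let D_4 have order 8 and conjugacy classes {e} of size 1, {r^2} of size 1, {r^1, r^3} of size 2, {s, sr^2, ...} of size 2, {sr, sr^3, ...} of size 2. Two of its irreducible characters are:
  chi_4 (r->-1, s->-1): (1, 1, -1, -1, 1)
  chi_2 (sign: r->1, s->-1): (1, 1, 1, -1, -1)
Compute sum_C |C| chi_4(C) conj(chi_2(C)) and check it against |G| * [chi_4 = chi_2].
Sum = 0; so <chi_4, chi_2> = 0 (distinct irreducibles are orthogonal).

Explanation: Compute term by term over conjugacy classes (|C| * chi_4(C) * conj(chi_2(C))):
  1*(1)*conj(1) + 1*(1)*conj(1) + 2*(-1)*conj(1) + 2*(-1)*conj(-1) + 2*(1)*conj(-1)
  = (1) + (1) + (-2) + (2) + (-2)
  = 0.
Dividing by |G| = 8 gives 0/8 = 0, matching the row-orthogonality relation <chi_4, chi_2> = [chi_4 = chi_2].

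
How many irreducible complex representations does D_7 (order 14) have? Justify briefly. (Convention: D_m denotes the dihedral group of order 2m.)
5

Justification: The number of irreducible complex representations of a finite group equals its number of conjugacy classes. D_7 has 5 conjugacy classes ((n+3)/2 for n odd), so D_7 (order 14) has exactly 5 irreducible complex representations.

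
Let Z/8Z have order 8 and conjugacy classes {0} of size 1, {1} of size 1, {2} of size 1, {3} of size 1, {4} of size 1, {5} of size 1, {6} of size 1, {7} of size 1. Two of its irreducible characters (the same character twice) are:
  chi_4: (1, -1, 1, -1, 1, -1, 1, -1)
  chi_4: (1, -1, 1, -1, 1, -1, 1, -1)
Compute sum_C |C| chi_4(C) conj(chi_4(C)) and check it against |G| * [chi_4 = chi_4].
Sum = 8 = |G| = 8; so <chi_4, chi_4> = 1 (norm-1 confirms irreducibility).

Proof sketch: Compute term by term over conjugacy classes (|C| * chi_4(C) * conj(chi_4(C))):
  1*(1)*conj(1) + 1*(-1)*conj(-1) + 1*(1)*conj(1) + 1*(-1)*conj(-1) + 1*(1)*conj(1) + 1*(-1)*conj(-1) + 1*(1)*conj(1) + 1*(-1)*conj(-1)
  = (1) + (1) + (1) + (1) + (1) + (1) + (1) + (1)
  = 8.
(Exp terms are combined using exp(i*s)*conj(exp(i*t)) = exp(i*(s-t)), and sums of them are collapsed using the identity that for every m > 1 the m distinct m-th roots of unity sum to 0, e.g. 1 + exp(2*I*pi/3) + exp(-2*I*pi/3) = 0.)
Dividing by |G| = 8 gives 8/8 = 1, matching the row-orthogonality relation <chi_4, chi_4> = [chi_4 = chi_4].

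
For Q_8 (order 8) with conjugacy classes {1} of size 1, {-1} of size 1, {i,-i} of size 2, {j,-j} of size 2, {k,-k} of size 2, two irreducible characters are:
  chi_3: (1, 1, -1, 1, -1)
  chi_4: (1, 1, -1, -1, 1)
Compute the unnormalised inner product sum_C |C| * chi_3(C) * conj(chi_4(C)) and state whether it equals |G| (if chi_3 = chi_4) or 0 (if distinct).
Sum = 0; so <chi_3, chi_4> = 0 (distinct irreducibles are orthogonal).

Derivation: Compute term by term over conjugacy classes (|C| * chi_3(C) * conj(chi_4(C))):
  1*(1)*conj(1) + 1*(1)*conj(1) + 2*(-1)*conj(-1) + 2*(1)*conj(-1) + 2*(-1)*conj(1)
  = (1) + (1) + (2) + (-2) + (-2)
  = 0.
Dividing by |G| = 8 gives 0/8 = 0, matching the row-orthogonality relation <chi_3, chi_4> = [chi_3 = chi_4].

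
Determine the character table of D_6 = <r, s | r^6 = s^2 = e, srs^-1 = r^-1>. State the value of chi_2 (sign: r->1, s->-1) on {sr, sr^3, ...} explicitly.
Conjugacy classes: {e} of size 1, {r^3} of size 1, {r^1, r^5} of size 2, {r^2, r^4} of size 2, {s, sr^2, ...} of size 3, {sr, sr^3, ...} of size 3.
Character table:
  irrep \ class              {e} (size 1)  {r^3} (size 1)  {r^1, r^5} (size 2)  {r^2, r^4} (size 2)  {s, sr^2, ...} (size 3)  {sr, sr^3, ...} (size 3)
  chi_1 (triv)               1             1               1                    1                    1                        1                       
  chi_2 (sign: r->1, s->-1)  1             1               1                    1                    -1                       -1                      
  chi_3 (r->-1, s->1)        1             -1              -1                   1                    1                        -1                      
  chi_4 (r->-1, s->-1)       1             -1              -1                   1                    -1                       1                       
  chi_5 (2d, j=1)            2             -2              1                    -1                   0                        0                       
  chi_6 (2d, j=2)            2             2               -1                   -1                   0                        0                       

Spot check: chi_2 (sign: r->1, s->-1) on {sr, sr^3, ...} = -1.

Why: D_6 has order 2*6 = 12 with 6 conjugacy classes, hence 6 irreducibles. Sum of squared dims 1 + 1 + 1 + 1 + 4 + 4 = 12 = |G|. Linear characters come from the abelianisation; the 2-dimensional irreps have character r^k -> 2*cos(2*pi*j*k/6), reflections -> 0.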